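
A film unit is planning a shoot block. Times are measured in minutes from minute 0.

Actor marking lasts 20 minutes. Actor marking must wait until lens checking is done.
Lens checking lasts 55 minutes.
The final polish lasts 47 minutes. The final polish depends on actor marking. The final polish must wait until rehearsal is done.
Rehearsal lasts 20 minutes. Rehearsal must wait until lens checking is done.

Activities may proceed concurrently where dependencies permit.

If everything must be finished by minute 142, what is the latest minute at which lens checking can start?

20

The final polish must finish by minute 142; it takes 47 minutes, so it must start by 142 − 47 = minute 95.
Actor marking feeds into the final polish (must start by minute 95); so actor marking must finish by minute 95 and therefore start by minute 75.
Since the final polish (must start by minute 95) depends on it, rehearsal must finish by minute 95. Backing off its 20-minute duration gives a latest start of minute 75.
For lens checking: actor marking (must start by minute 75); rehearsal (must start by minute 75). The most restrictive is minute 75; with a 55-minute duration, lens checking must start by minute 20.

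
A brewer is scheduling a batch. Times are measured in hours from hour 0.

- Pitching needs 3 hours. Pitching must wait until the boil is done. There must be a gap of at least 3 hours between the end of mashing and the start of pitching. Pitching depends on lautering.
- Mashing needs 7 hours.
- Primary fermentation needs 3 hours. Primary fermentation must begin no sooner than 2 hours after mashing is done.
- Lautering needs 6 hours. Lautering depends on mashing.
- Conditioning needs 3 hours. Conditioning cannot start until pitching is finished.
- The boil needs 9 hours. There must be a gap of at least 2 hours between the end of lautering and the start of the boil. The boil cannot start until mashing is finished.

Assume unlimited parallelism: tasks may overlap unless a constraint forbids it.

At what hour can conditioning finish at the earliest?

Mashing has no prerequisites, so it starts at hour 0 and finishes at hour 7.
Lautering cannot begin until mashing (finishes hour 7). It runs from hour 7 to 7 + 6 = hour 13.
The boil needs all of lautering (finishes hour 13, plus 2-hour gap → hour 15); mashing (finishes hour 7). That puts its earliest start at hour 15; it finishes at 15 + 9 = hour 24.
For pitching: the boil (finishes hour 24); mashing (finishes hour 7, plus 3-hour gap → hour 10); lautering (finishes hour 13). Taking the maximum gives a start of hour 24, and it finishes at 24 + 3 = hour 27.
Conditioning cannot begin until pitching (finishes hour 27). It runs from hour 27 to 27 + 3 = hour 30.

30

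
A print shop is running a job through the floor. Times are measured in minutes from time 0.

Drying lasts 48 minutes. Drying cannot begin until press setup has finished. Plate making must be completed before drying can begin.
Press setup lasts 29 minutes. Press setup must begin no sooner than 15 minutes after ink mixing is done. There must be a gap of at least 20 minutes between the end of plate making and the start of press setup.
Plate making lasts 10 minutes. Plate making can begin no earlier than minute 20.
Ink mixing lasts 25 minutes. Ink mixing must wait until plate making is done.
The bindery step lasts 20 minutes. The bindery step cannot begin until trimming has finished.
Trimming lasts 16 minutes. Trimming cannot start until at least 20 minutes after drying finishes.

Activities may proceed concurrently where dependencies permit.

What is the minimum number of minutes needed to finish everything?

Plate making waits on its own release at minute 20, so it starts at minute 20 and finishes at 20 + 10 = minute 30.
Ink mixing cannot begin until plate making (finishes minute 30). It runs from minute 30 to 30 + 25 = minute 55.
For press setup: ink mixing (finishes minute 55, plus 15-minute gap → minute 70); plate making (finishes minute 30, plus 20-minute gap → minute 50). Taking the maximum gives a start of minute 70, and it finishes at 70 + 29 = minute 99.
Drying cannot start until press setup (finishes minute 99); plate making (finishes minute 30). The controlling bound is minute 99, so drying finishes at 99 + 48 = minute 147.
Trimming waits on drying (finishes minute 147, plus 20-minute gap → minute 167), so it starts at minute 167 and finishes at 167 + 16 = minute 183.
The bindery step waits on trimming (finishes minute 183), so it starts at minute 183 and finishes at 183 + 20 = minute 203.
All tasks are finished once the last one completes. Finish times: Plate making at 30, Ink mixing at 55, Press setup at 99, Drying at 147, Trimming at 183, The bindery step at 203. The latest is minute 203.

203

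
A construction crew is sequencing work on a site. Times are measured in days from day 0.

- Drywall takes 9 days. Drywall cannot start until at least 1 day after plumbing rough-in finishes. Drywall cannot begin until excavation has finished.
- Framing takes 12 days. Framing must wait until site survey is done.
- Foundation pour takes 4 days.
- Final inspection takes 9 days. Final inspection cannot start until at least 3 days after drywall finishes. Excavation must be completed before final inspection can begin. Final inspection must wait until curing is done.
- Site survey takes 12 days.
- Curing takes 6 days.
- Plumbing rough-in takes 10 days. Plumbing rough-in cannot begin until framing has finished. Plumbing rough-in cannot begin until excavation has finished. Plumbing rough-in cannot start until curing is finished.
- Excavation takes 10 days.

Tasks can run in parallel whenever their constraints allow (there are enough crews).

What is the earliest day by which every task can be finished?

Curing can start immediately at day 0; it finishes at day 6.
Foundation pour can start immediately at day 0; it finishes at day 4.
Nothing blocks excavation, so it runs from day 0 to day 10.
Site survey has no prerequisites, so it starts at day 0 and finishes at day 12.
After site survey (finishes day 12), framing can start at day 12 and finishes at day 24.
Plumbing rough-in cannot start until framing (finishes day 24); excavation (finishes day 10); curing (finishes day 6). The controlling bound is day 24, so plumbing rough-in finishes at 24 + 10 = day 34.
Drywall needs all of plumbing rough-in (finishes day 34, plus 1-day gap → day 35); excavation (finishes day 10). That puts its earliest start at day 35; it finishes at 35 + 9 = day 44.
Final inspection cannot start until drywall (finishes day 44, plus 3-day gap → day 47); excavation (finishes day 10); curing (finishes day 6). The controlling bound is day 47, so final inspection finishes at 47 + 9 = day 56.
All tasks are finished once the last one completes. Finish times: Site survey at 12, Excavation at 10, Foundation pour at 4, Curing at 6, Framing at 24, Plumbing rough-in at 34, Drywall at 44, Final inspection at 56. The latest is day 56.

56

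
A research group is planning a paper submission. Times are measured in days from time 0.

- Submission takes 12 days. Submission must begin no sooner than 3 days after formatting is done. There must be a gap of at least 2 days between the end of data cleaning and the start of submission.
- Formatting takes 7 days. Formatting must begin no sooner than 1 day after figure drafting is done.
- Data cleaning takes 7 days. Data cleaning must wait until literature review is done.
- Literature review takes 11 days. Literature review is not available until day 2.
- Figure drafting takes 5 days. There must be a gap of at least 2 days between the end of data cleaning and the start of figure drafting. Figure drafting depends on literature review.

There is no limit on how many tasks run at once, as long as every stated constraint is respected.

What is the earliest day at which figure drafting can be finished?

27

Literature review waits on its own release at day 2, so it starts at day 2 and finishes at 2 + 11 = day 13.
After literature review (finishes day 13), data cleaning can start at day 13 and finishes at day 20.
For figure drafting: data cleaning (finishes day 20, plus 2-day gap → day 22); literature review (finishes day 13). Taking the maximum gives a start of day 22, and it finishes at 22 + 5 = day 27.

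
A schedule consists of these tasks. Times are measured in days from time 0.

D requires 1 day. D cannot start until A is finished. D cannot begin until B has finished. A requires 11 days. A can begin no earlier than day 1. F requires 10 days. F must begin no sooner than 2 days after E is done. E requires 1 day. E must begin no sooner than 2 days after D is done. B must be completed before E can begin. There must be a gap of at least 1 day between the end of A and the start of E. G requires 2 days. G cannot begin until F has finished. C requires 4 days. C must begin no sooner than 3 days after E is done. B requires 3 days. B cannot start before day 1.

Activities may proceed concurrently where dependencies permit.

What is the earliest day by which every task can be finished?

30

After its own release at day 1, B can start at day 1 and finishes at day 4.
A waits on its own release at day 1, so it starts at day 1 and finishes at 1 + 11 = day 12.
For D: A (finishes day 12); B (finishes day 4). Taking the maximum gives a start of day 12, and it finishes at 12 + 1 = day 13.
For E: D (finishes day 13, plus 2-day gap → day 15); B (finishes day 4); A (finishes day 12, plus 1-day gap → day 13). Taking the maximum gives a start of day 15, and it finishes at 15 + 1 = day 16.
F waits on E (finishes day 16, plus 2-day gap → day 18), so it starts at day 18 and finishes at 18 + 10 = day 28.
G waits on F (finishes day 28), so it starts at day 28 and finishes at 28 + 2 = day 30.
After E (finishes day 16, plus 3-day gap → day 19), C can start at day 19 and finishes at day 23.
All tasks are finished once the last one completes. Finish times: A at 12, B at 4, C at 23, D at 13, E at 16, F at 28, G at 30. The latest is day 30.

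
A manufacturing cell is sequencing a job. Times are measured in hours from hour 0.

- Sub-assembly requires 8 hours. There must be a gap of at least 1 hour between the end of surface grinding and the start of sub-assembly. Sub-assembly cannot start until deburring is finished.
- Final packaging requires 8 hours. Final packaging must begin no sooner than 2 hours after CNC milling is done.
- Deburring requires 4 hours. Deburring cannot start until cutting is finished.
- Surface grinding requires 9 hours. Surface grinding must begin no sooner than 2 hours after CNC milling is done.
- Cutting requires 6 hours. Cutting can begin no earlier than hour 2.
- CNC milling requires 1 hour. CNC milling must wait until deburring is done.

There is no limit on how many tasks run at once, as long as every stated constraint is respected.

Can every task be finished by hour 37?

Cutting waits on its own release at hour 2, so it starts at hour 2 and finishes at 2 + 6 = hour 8.
After cutting (finishes hour 8), deburring can start at hour 8 and finishes at hour 12.
CNC milling waits on deburring (finishes hour 12), so it starts at hour 12 and finishes at 12 + 1 = hour 13.
Final packaging waits on CNC milling (finishes hour 13, plus 2-hour gap → hour 15), so it starts at hour 15 and finishes at 15 + 8 = hour 23.
Surface grinding waits on CNC milling (finishes hour 13, plus 2-hour gap → hour 15), so it starts at hour 15 and finishes at 15 + 9 = hour 24.
For sub-assembly: surface grinding (finishes hour 24, plus 1-hour gap → hour 25); deburring (finishes hour 12). Taking the maximum gives a start of hour 25, and it finishes at 25 + 8 = hour 33.
Every task is finished by hour 33, which is no later than the deadline of 37, so the schedule is feasible.

Yes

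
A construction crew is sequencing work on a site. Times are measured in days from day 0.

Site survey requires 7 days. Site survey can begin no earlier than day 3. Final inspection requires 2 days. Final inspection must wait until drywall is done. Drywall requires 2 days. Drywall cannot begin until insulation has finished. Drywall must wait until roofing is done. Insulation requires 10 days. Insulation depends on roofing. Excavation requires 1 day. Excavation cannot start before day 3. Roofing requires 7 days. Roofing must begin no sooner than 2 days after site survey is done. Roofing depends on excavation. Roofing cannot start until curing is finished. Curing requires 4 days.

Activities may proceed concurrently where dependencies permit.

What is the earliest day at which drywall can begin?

Curing can start immediately at day 0; it finishes at day 4.
Excavation waits on its own release at day 3, so it starts at day 3 and finishes at 3 + 1 = day 4.
Site survey cannot begin until its own release at day 3. It runs from day 3 to 3 + 7 = day 10.
Roofing needs all of site survey (finishes day 10, plus 2-day gap → day 12); excavation (finishes day 4); curing (finishes day 4). That puts its earliest start at day 12; it finishes at 12 + 7 = day 19.
Insulation waits on roofing (finishes day 19), so it starts at day 19 and finishes at 19 + 10 = day 29.
Drywall waits on insulation (finishes day 29); roofing (finishes day 19). The latest of these is day 29, which is the earliest drywall can start.

29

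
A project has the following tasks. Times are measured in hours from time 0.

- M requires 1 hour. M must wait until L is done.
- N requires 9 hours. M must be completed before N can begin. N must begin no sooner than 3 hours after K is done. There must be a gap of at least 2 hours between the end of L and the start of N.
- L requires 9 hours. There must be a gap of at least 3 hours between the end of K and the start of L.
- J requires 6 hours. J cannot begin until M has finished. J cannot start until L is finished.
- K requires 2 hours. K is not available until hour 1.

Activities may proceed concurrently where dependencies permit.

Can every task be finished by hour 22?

No

K cannot begin until its own release at hour 1. It runs from hour 1 to 1 + 2 = hour 3.
After K (finishes hour 3, plus 3-hour gap → hour 6), L can start at hour 6 and finishes at hour 15.
M cannot begin until L (finishes hour 15). It runs from hour 15 to 15 + 1 = hour 16.
N needs all of M (finishes hour 16); K (finishes hour 3, plus 3-hour gap → hour 6); L (finishes hour 15, plus 2-hour gap → hour 17). That puts its earliest start at hour 17; it finishes at 17 + 9 = hour 26.
J has to wait for M (finishes hour 16); L (finishes hour 15). The latest of these is hour 16, so J runs hour 16 to 16 + 6 = hour 22.
The earliest everything can be done is hour 26, which is after the deadline of 22, so it is not possible.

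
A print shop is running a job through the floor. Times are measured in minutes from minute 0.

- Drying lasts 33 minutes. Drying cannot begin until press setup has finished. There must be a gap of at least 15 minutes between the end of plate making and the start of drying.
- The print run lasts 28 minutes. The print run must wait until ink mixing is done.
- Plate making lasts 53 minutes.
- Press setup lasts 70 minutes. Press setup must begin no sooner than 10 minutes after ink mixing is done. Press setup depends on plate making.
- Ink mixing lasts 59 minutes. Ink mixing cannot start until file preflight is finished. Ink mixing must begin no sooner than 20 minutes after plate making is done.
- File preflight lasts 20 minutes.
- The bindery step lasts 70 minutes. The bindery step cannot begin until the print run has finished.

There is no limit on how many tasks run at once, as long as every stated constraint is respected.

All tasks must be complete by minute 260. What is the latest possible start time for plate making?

Drying must finish by minute 260; it takes 33 minutes, so it must start by 260 − 33 = minute 227.
Press setup feeds into drying (must start by minute 227); so press setup must finish by minute 227 and therefore start by minute 157.
The bindery step must finish by minute 260; it takes 70 minutes, so it must start by 260 − 70 = minute 190.
The print run must finish before the bindery step (must start by minute 190). With a 28-minute duration, the print run must start by 190 − 28 = minute 162.
Ink mixing must finish in time for press setup (must start by minute 157, minus 10-minute gap → minute 147); the print run (must start by minute 162). The tightest is minute 147, so ink mixing must start by 147 − 59 = minute 88.
Plate making feeds ink mixing (must start by minute 88, minus 20-minute gap → minute 68); press setup (must start by minute 157); drying (must start by minute 227, minus 15-minute gap → minute 212). Taking the minimum, plate making must finish by minute 68 and start by 68 − 53 = minute 15.

15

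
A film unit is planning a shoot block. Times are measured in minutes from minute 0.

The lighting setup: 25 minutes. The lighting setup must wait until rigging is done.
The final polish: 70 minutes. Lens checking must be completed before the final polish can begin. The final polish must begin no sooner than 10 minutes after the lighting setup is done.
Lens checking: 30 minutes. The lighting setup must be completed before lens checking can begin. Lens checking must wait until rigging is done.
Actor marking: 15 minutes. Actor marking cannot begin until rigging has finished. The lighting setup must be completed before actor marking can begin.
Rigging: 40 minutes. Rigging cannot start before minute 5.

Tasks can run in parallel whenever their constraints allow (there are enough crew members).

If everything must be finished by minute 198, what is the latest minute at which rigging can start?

33

The final polish must finish by minute 198; it takes 70 minutes, so it must start by 198 − 70 = minute 128.
Lens checking feeds into the final polish (must start by minute 128); so lens checking must finish by minute 128 and therefore start by minute 98.
Actor marking must finish by minute 198; it takes 15 minutes, so it must start by 198 − 15 = minute 183.
The lighting setup feeds lens checking (must start by minute 98); actor marking (must start by minute 183); the final polish (must start by minute 128, minus 10-minute gap → minute 118). Taking the minimum, the lighting setup must finish by minute 98 and start by 98 − 25 = minute 73.
For rigging: the lighting setup (must start by minute 73); lens checking (must start by minute 98); actor marking (must start by minute 183). The most restrictive is minute 73; with a 40-minute duration, rigging must start by minute 33.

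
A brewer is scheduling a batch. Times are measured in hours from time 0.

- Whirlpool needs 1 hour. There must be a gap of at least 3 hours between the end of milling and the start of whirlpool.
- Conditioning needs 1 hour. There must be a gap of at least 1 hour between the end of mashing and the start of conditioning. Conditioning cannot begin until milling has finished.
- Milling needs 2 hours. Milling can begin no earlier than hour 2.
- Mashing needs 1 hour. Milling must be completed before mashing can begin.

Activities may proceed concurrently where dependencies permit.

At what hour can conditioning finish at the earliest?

7

After its own release at hour 2, milling can start at hour 2 and finishes at hour 4.
Mashing cannot begin until milling (finishes hour 4). It runs from hour 4 to 4 + 1 = hour 5.
For conditioning: mashing (finishes hour 5, plus 1-hour gap → hour 6); milling (finishes hour 4). Taking the maximum gives a start of hour 6, and it finishes at 6 + 1 = hour 7.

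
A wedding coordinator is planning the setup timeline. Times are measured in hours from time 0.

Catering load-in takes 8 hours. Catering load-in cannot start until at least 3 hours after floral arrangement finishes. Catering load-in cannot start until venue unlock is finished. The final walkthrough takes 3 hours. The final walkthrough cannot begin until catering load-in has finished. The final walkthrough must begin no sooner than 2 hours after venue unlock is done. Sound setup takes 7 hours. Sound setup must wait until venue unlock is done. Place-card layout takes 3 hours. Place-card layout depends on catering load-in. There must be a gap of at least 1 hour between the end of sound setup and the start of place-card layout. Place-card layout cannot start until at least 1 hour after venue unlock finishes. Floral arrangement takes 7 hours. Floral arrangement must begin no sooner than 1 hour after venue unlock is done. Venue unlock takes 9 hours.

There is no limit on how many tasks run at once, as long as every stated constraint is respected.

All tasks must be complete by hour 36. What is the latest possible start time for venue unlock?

Place-card layout has no dependents, so it just needs to finish by hour 36. Starting by 36 − 3 = hour 33 achieves that.
The final walkthrough has no dependents, so it just needs to finish by hour 36. Starting by 36 − 3 = hour 33 achieves that.
For catering load-in: place-card layout (must start by hour 33); the final walkthrough (must start by hour 33). The most restrictive is hour 33; with an 8-hour duration, catering load-in must start by hour 25.
Floral arrangement feeds into catering load-in (must start by hour 25, minus 3-hour gap → hour 22); so floral arrangement must finish by hour 22 and therefore start by hour 15.
Sound setup has to be done before place-card layout (must start by hour 33, minus 1-hour gap → hour 32). That means finishing by hour 32, i.e. starting by 32 − 7 = hour 25.
Venue unlock feeds floral arrangement (must start by hour 15, minus 1-hour gap → hour 14); sound setup (must start by hour 25); catering load-in (must start by hour 25); place-card layout (must start by hour 33, minus 1-hour gap → hour 32); the final walkthrough (must start by hour 33, minus 2-hour gap → hour 31). Taking the minimum, venue unlock must finish by hour 14 and start by 14 − 9 = hour 5.

5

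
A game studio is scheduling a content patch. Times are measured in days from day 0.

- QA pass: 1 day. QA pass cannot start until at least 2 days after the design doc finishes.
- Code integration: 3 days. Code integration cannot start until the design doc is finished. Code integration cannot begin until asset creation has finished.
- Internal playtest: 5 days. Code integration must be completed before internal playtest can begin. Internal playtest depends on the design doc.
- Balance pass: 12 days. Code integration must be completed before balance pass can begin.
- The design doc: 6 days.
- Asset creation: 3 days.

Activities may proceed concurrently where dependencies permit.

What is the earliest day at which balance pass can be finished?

Nothing blocks asset creation, so it runs from day 0 to day 3.
Nothing blocks the design doc, so it runs from day 0 to day 6.
Code integration has to wait for the design doc (finishes day 6); asset creation (finishes day 3). The latest of these is day 6, so code integration runs day 6 to 6 + 3 = day 9.
After code integration (finishes day 9), balance pass can start at day 9 and finishes at day 21.

21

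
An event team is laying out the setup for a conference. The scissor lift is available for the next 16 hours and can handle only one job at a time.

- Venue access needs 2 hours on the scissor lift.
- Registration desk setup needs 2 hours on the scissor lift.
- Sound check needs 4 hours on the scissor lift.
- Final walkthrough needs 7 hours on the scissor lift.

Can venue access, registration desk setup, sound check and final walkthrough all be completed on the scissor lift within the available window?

Running back to back, the jobs need 2 + 2 + 4 + 7 = 15 hours on the scissor lift.
Since 15 ≤ 16, they fit within the window.

Yes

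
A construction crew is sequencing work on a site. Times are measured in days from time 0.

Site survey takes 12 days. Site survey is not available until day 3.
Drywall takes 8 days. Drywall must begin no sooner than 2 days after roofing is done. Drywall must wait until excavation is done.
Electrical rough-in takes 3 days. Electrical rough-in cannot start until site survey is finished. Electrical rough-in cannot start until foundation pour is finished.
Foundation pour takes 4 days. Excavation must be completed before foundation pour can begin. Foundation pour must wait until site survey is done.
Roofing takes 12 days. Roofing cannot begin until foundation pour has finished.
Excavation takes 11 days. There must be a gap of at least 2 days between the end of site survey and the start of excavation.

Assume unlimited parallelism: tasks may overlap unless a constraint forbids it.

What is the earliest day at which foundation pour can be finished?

32

After its own release at day 3, site survey can start at day 3 and finishes at day 15.
Excavation cannot begin until site survey (finishes day 15, plus 2-day gap → day 17). It runs from day 17 to 17 + 11 = day 28.
Foundation pour needs all of excavation (finishes day 28); site survey (finishes day 15). That puts its earliest start at day 28; it finishes at 28 + 4 = day 32.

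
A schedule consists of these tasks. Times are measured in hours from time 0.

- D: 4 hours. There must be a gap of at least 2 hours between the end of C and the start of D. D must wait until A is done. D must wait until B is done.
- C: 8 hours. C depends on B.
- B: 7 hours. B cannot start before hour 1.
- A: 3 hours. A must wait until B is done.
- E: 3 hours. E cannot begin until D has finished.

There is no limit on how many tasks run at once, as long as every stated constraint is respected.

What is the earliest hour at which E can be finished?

B waits on its own release at hour 1, so it starts at hour 1 and finishes at 1 + 7 = hour 8.
After B (finishes hour 8), C can start at hour 8 and finishes at hour 16.
A cannot begin until B (finishes hour 8). It runs from hour 8 to 8 + 3 = hour 11.
D cannot start until C (finishes hour 16, plus 2-hour gap → hour 18); A (finishes hour 11); B (finishes hour 8). The controlling bound is hour 18, so D finishes at 18 + 4 = hour 22.
E waits on D (finishes hour 22), so it starts at hour 22 and finishes at 22 + 3 = hour 25.

25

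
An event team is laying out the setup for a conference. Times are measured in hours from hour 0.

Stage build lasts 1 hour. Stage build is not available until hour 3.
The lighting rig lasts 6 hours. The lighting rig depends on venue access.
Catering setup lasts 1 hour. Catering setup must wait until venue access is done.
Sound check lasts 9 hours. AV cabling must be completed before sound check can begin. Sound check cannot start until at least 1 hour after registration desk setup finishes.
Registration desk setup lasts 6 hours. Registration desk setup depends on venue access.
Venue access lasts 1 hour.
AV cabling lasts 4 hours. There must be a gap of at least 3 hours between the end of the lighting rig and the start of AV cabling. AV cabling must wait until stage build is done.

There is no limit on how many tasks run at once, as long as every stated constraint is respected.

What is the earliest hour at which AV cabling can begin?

Stage build waits on its own release at hour 3, so it starts at hour 3 and finishes at 3 + 1 = hour 4.
Venue access has no prerequisites, so it starts at hour 0 and finishes at hour 1.
The lighting rig cannot begin until venue access (finishes hour 1). It runs from hour 1 to 1 + 6 = hour 7.
AV cabling waits on the lighting rig (finishes hour 7, plus 3-hour gap → hour 10); stage build (finishes hour 4). The latest of these is hour 10, which is the earliest AV cabling can start.

10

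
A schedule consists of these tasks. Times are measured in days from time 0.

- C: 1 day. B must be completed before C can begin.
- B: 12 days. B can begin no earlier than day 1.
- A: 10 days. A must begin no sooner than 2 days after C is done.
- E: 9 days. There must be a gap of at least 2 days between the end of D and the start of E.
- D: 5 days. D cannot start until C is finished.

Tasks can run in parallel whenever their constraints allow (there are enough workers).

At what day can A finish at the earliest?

B waits on its own release at day 1, so it starts at day 1 and finishes at 1 + 12 = day 13.
C waits on B (finishes day 13), so it starts at day 13 and finishes at 13 + 1 = day 14.
After C (finishes day 14, plus 2-day gap → day 16), A can start at day 16 and finishes at day 26.

26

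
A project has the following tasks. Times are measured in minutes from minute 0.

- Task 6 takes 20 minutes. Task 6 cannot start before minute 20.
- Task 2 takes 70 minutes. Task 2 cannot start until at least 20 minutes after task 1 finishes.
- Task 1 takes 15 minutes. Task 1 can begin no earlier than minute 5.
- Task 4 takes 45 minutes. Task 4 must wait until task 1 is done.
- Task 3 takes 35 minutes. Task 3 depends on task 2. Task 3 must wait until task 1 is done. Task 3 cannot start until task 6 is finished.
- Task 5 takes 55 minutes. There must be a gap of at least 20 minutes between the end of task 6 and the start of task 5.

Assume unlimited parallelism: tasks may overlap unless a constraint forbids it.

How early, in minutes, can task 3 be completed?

145

Task 6 cannot begin until its own release at minute 20. It runs from minute 20 to 20 + 20 = minute 40.
After its own release at minute 5, task 1 can start at minute 5 and finishes at minute 20.
After task 1 (finishes minute 20, plus 20-minute gap → minute 40), task 2 can start at minute 40 and finishes at minute 110.
Task 3 cannot start until task 2 (finishes minute 110); task 1 (finishes minute 20); task 6 (finishes minute 40). The controlling bound is minute 110, so task 3 finishes at 110 + 35 = minute 145.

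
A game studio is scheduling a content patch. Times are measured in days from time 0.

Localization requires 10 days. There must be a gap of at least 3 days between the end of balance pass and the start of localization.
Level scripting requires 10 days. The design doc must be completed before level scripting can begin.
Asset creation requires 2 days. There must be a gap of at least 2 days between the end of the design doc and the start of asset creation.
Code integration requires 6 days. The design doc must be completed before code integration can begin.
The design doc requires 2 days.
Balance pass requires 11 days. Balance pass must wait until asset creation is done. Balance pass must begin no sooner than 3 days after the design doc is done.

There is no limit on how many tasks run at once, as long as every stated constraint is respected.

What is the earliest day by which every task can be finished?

30

Nothing blocks the design doc, so it runs from day 0 to day 2.
Code integration cannot begin until the design doc (finishes day 2). It runs from day 2 to 2 + 6 = day 8.
Level scripting cannot begin until the design doc (finishes day 2). It runs from day 2 to 2 + 10 = day 12.
Asset creation cannot begin until the design doc (finishes day 2, plus 2-day gap → day 4). It runs from day 4 to 4 + 2 = day 6.
Balance pass needs all of asset creation (finishes day 6); the design doc (finishes day 2, plus 3-day gap → day 5). That puts its earliest start at day 6; it finishes at 6 + 11 = day 17.
After balance pass (finishes day 17, plus 3-day gap → day 20), localization can start at day 20 and finishes at day 30.
All tasks are finished once the last one completes. Finish times: The design doc at 2, Asset creation at 6, Level scripting at 12, Code integration at 8, Balance pass at 17, Localization at 30. The latest is day 30.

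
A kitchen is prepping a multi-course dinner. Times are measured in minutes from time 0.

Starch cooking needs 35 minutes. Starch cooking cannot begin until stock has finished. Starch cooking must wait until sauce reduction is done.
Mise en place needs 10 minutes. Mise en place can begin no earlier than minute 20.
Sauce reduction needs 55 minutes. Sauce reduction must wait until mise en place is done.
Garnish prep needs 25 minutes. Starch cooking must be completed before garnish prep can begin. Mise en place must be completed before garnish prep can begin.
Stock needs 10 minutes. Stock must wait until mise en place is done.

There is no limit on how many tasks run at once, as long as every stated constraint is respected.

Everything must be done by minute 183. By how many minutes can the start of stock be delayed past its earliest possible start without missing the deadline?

Mise en place waits on its own release at minute 20, so it starts at minute 20 and finishes at 20 + 10 = minute 30.
After mise en place (finishes minute 30), stock can start at minute 30 and finishes at minute 40.

Working backward from the deadline:
Garnish prep must finish by minute 183; it takes 25 minutes, so it must start by 183 − 25 = minute 158.
Starch cooking feeds into garnish prep (must start by minute 158); so starch cooking must finish by minute 158 and therefore start by minute 123.
Stock must finish before starch cooking (must start by minute 123). With a 10-minute duration, stock must start by 123 − 10 = minute 113.
So stock can start as early as minute 30 and as late as minute 113, giving 113 − 30 = 83 minutes of slack.

83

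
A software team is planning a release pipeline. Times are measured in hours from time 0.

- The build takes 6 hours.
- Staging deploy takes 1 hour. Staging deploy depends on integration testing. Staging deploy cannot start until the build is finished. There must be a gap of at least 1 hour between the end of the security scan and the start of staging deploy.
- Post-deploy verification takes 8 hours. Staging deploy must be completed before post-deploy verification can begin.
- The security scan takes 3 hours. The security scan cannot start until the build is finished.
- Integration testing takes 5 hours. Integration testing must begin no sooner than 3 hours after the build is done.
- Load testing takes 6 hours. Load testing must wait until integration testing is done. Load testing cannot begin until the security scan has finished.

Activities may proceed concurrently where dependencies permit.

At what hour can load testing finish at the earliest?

20

Nothing blocks the build, so it runs from hour 0 to hour 6.
After the build (finishes hour 6), the security scan can start at hour 6 and finishes at hour 9.
After the build (finishes hour 6, plus 3-hour gap → hour 9), integration testing can start at hour 9 and finishes at hour 14.
Load testing cannot start until integration testing (finishes hour 14); the security scan (finishes hour 9). The controlling bound is hour 14, so load testing finishes at 14 + 6 = hour 20.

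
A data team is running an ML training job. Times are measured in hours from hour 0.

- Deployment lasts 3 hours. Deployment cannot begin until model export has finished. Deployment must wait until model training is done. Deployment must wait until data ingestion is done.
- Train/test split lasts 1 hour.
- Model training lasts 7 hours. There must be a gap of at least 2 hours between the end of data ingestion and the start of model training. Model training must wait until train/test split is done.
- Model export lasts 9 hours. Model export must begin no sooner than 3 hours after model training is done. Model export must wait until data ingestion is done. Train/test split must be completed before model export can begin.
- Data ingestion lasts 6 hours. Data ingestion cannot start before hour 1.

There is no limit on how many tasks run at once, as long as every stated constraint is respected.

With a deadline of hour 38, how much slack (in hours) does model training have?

7

Nothing blocks train/test split, so it runs from hour 0 to hour 1.
Data ingestion cannot begin until its own release at hour 1. It runs from hour 1 to 1 + 6 = hour 7.
Model training cannot start until data ingestion (finishes hour 7, plus 2-hour gap → hour 9); train/test split (finishes hour 1). The controlling bound is hour 9, so model training finishes at 9 + 7 = hour 16.

Working backward from the deadline:
To finish by hour 38, deployment (duration 3) must start no later than hour 35.
Since deployment (must start by hour 35) depends on it, model export must finish by hour 35. Backing off its 9-hour duration gives a latest start of hour 26.
Model training has several dependents: model export (must start by hour 26, minus 3-hour gap → hour 23); deployment (must start by hour 35). The earliest of those limits is hour 23, so model training must start by 23 − 7 = hour 16.
So model training can start as early as hour 9 and as late as hour 16, giving 16 − 9 = 7 hours of slack.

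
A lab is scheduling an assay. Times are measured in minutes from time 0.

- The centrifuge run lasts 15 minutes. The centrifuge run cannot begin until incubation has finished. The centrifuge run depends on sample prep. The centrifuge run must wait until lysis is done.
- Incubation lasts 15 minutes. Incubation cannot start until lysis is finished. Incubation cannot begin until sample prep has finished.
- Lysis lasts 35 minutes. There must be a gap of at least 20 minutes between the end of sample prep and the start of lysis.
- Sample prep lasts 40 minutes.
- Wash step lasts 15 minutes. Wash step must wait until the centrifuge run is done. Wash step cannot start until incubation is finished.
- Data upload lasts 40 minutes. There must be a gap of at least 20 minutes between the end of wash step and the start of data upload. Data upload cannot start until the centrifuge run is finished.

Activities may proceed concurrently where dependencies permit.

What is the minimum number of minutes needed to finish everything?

Sample prep can start immediately at minute 0; it finishes at minute 40.
After sample prep (finishes minute 40, plus 20-minute gap → minute 60), lysis can start at minute 60 and finishes at minute 95.
Incubation has to wait for lysis (finishes minute 95); sample prep (finishes minute 40). The latest of these is minute 95, so incubation runs minute 95 to 95 + 15 = minute 110.
For the centrifuge run: incubation (finishes minute 110); sample prep (finishes minute 40); lysis (finishes minute 95). Taking the maximum gives a start of minute 110, and it finishes at 110 + 15 = minute 125.
Wash step cannot start until the centrifuge run (finishes minute 125); incubation (finishes minute 110). The controlling bound is minute 125, so wash step finishes at 125 + 15 = minute 140.
For data upload: wash step (finishes minute 140, plus 20-minute gap → minute 160); the centrifuge run (finishes minute 125). Taking the maximum gives a start of minute 160, and it finishes at 160 + 40 = minute 200.
All tasks are finished once the last one completes. Finish times: Sample prep at 40, Lysis at 95, Incubation at 110, The centrifuge run at 125, Wash step at 140, Data upload at 200. The latest is minute 200.

200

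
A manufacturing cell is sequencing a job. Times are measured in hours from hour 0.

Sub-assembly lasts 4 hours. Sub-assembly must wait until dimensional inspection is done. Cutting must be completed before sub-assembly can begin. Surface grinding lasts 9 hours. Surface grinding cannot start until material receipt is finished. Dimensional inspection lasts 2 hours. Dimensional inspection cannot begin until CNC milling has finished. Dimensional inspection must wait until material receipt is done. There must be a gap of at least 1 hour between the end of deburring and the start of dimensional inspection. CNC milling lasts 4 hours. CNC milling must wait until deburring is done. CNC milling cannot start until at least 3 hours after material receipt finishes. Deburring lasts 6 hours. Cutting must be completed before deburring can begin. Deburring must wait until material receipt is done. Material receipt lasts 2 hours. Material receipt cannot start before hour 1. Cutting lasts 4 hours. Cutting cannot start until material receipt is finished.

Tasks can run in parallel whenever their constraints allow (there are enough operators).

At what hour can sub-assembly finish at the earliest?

Material receipt cannot begin until its own release at hour 1. It runs from hour 1 to 1 + 2 = hour 3.
Cutting waits on material receipt (finishes hour 3), so it starts at hour 3 and finishes at 3 + 4 = hour 7.
Deburring needs all of cutting (finishes hour 7); material receipt (finishes hour 3). That puts its earliest start at hour 7; it finishes at 7 + 6 = hour 13.
CNC milling has to wait for deburring (finishes hour 13); material receipt (finishes hour 3, plus 3-hour gap → hour 6). The latest of these is hour 13, so CNC milling runs hour 13 to 13 + 4 = hour 17.
Dimensional inspection has to wait for CNC milling (finishes hour 17); material receipt (finishes hour 3); deburring (finishes hour 13, plus 1-hour gap → hour 14). The latest of these is hour 17, so dimensional inspection runs hour 17 to 17 + 2 = hour 19.
Sub-assembly cannot start until dimensional inspection (finishes hour 19); cutting (finishes hour 7). The controlling bound is hour 19, so sub-assembly finishes at 19 + 4 = hour 23.

23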